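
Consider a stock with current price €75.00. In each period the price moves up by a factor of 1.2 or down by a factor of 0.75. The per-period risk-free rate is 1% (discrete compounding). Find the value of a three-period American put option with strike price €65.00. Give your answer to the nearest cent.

€6.86

Risk-neutral probability p = (1 + 0.01 − 0.75)/(1.2 − 0.75) = 0.2600/0.4500 = 0.5778
Terminal stock prices: S_uuu = 129.6, S_uud = 81, S_udd = 50.62, S_ddd = 31.64
Terminal payoffs (K − S): max(-64.6, 0) = 0, max(-16, 0) = 0, max(14.38, 0) = 14.38, max(33.36, 0) = 33.36
Node uu (S = 108): continuation = 1/1.01·[0.5778·0.0000 + 0.4222·0.0000] = 0.0000; exercise value = 0.0000 ≤ continuation, so V_uu = 0.0000
Node ud (S = 67.5): continuation = 1/1.01·[0.5778·0.0000 + 0.4222·14.3750] = 6.0094; exercise value = 0.0000 ≤ continuation, so V_ud = 6.0094
Node dd (S = 42.19): continuation = 1/1.01·[0.5778·14.3750 + 0.4222·33.3594] = 22.1689; exercise value = 22.8125 > continuation, so V_dd = 22.8125 (exercise)
Node u (S = 90): continuation = 1/1.01·[0.5778·0.0000 + 0.4222·6.0094] = 2.5122; exercise value = 0.0000 ≤ continuation, so V_u = 2.5122
Node d (S = 56.25): continuation = 1/1.01·[0.5778·6.0094 + 0.4222·22.8125] = 12.9743; exercise value = 8.7500 ≤ continuation, so V_d = 12.9743
Node 0 (S = 75): continuation = 1/1.01·[0.5778·2.5122 + 0.4222·12.9743] = 6.8609; exercise value = 0.0000 ≤ continuation, so V_0 = 6.8609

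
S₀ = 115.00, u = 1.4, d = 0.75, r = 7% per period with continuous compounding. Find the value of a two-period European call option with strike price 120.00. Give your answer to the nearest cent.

22.88

Risk-neutral probability p = (e^0.07 − 0.75)/(1.4 − 0.75) = 0.3225/0.6500 = 0.4962
Terminal stock prices: S_uu = 225.4, S_ud = 120.8, S_dd = 64.69
Terminal payoffs (S − K): max(105.4, 0) = 105.4, max(0.75, 0) = 0.75, max(-55.31, 0) = 0
Node u (S = 161): V_u = e^(−0.07)·[0.4962·105.4000 + 0.5038·0.7500] = 49.1127
Node d (S = 86.25): V_d = e^(−0.07)·[0.4962·0.7500 + 0.5038·0.0000] = 0.3470
Node 0 (S = 115): V_0 = e^(−0.07)·[0.4962·49.1127 + 0.5038·0.3470] = 22.8837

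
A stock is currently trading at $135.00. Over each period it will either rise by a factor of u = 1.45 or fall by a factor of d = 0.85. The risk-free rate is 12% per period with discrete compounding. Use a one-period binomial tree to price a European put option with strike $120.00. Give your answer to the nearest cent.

$2.58

Risk-neutral probability p = (1 + 0.12 − 0.85)/(1.45 − 0.85) = 0.2700/0.6000 = 0.4500
Terminal stock prices: S_u = 195.8, S_d = 114.8
Terminal payoffs (K − S): max(-75.75, 0) = 0, max(5.25, 0) = 5.25
Node 0 (S = 135): V_0 = 1/1.12·[0.4500·0.0000 + 0.5500·5.2500] = 2.5781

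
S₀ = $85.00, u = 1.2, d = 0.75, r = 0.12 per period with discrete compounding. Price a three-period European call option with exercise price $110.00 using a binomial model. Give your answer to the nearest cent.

$14.59

Risk-neutral probability p = (1 + 0.12 − 0.75)/(1.2 − 0.75) = 0.3700/0.4500 = 0.8222
Terminal stock prices: S_uuu = 146.9, S_uud = 91.8, S_udd = 57.38, S_ddd = 35.86
Terminal payoffs (S − K): max(36.88, 0) = 36.88, max(-18.2, 0) = 0, max(-52.62, 0) = 0, max(-74.14, 0) = 0
Node uu (S = 122.4): V_uu = 1/1.12·[0.8222·36.8800 + 0.1778·0.0000] = 27.0746
Node ud (S = 76.5): V_ud = 1/1.12·[0.8222·0.0000 + 0.1778·0.0000] = 0.0000
Node dd (S = 47.81): V_dd = 1/1.12·[0.8222·0.0000 + 0.1778·0.0000] = 0.0000
Node u (S = 102): V_u = 1/1.12·[0.8222·27.0746 + 0.1778·0.0000] = 19.8762
Node d (S = 63.75): V_d = 1/1.12·[0.8222·0.0000 + 0.1778·0.0000] = 0.0000
Node 0 (S = 85): V_0 = 1/1.12·[0.8222·19.8762 + 0.1778·0.0000] = 14.5917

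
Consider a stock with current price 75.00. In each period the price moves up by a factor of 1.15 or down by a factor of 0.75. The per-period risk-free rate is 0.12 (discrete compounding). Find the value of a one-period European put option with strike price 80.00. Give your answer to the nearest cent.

1.59

Risk-neutral probability p = (1 + 0.12 − 0.75)/(1.15 − 0.75) = 0.3700/0.4000 = 0.9250
Terminal stock prices: S_u = 86.25, S_d = 56.25
Terminal payoffs (K − S): max(-6.25, 0) = 0, max(23.75, 0) = 23.75
Node 0 (S = 75): V_0 = 1/1.12·[0.9250·0.0000 + 0.0750·23.7500] = 1.5904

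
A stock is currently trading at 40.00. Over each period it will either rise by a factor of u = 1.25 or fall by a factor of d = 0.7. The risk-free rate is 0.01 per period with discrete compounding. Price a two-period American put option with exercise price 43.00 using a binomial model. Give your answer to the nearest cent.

Risk-neutral probability p = (1 + 0.01 − 0.7)/(1.25 − 0.7) = 0.3100/0.5500 = 0.5636
Terminal stock prices: S_uu = 62.5, S_ud = 35, S_dd = 19.6
Terminal payoffs (K − S): max(-19.5, 0) = 0, max(8, 0) = 8, max(23.4, 0) = 23.4
Node u (S = 50): continuation = 1/1.01·[0.5636·0.0000 + 0.4364·8.0000] = 3.4563; exercise value = 0.0000 ≤ continuation, so V_u = 3.4563
Node d (S = 28): continuation = 1/1.01·[0.5636·8.0000 + 0.4364·23.4000] = 14.5743; exercise value = 15.0000 > continuation, so V_d = 15.0000 (exercise)
Node 0 (S = 40): continuation = 1/1.01·[0.5636·3.4563 + 0.4364·15.0000] = 8.4095; exercise value = 3.0000 ≤ continuation, so V_0 = 8.4095

8.41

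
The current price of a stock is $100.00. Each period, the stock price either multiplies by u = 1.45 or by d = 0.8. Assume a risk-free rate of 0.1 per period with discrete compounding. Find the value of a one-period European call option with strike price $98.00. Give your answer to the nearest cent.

Risk-neutral probability p = (1 + 0.1 − 0.8)/(1.45 − 0.8) = 0.3000/0.6500 = 0.4615
Terminal stock prices: S_u = 145, S_d = 80
Terminal payoffs (S − K): max(47, 0) = 47, max(-18, 0) = 0
Node 0 (S = 100): V_0 = 1/1.1·[0.4615·47.0000 + 0.5385·0.0000] = 19.7203

$19.72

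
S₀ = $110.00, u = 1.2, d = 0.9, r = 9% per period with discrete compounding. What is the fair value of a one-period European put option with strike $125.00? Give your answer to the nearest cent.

$8.75

Risk-neutral probability p = (1 + 0.09 − 0.9)/(1.2 − 0.9) = 0.1900/0.3000 = 0.6333
Terminal stock prices: S_u = 132, S_d = 99
Terminal payoffs (K − S): max(-7, 0) = 0, max(26, 0) = 26
Node 0 (S = 110): V_0 = 1/1.09·[0.6333·0.0000 + 0.3667·26.0000] = 8.7462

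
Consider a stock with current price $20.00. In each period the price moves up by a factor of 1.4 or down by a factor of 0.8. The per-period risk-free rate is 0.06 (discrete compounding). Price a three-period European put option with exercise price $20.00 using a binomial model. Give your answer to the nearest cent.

$2.22

Risk-neutral probability p = (1 + 0.06 − 0.8)/(1.4 − 0.8) = 0.2600/0.6000 = 0.4333
Terminal stock prices: S_uuu = 54.88, S_uud = 31.36, S_udd = 17.92, S_ddd = 10.24
Terminal payoffs (K − S): max(-34.88, 0) = 0, max(-11.36, 0) = 0, max(2.08, 0) = 2.08, max(9.76, 0) = 9.76
Node uu (S = 39.2): V_uu = 1/1.06·[0.4333·0.0000 + 0.5667·0.0000] = 0.0000
Node ud (S = 22.4): V_ud = 1/1.06·[0.4333·0.0000 + 0.5667·2.0800] = 1.1119
Node dd (S = 12.8): V_dd = 1/1.06·[0.4333·2.0800 + 0.5667·9.7600] = 6.0679
Node u (S = 28): V_u = 1/1.06·[0.4333·0.0000 + 0.5667·1.1119] = 0.5944
Node d (S = 16): V_d = 1/1.06·[0.4333·1.1119 + 0.5667·6.0679] = 3.6984
Node 0 (S = 20): V_0 = 1/1.06·[0.4333·0.5944 + 0.5667·3.6984] = 2.2202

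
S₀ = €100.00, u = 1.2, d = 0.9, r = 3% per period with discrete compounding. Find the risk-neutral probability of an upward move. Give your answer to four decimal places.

Risk-neutral probability p = (1 + 0.03 − 0.9)/(1.2 − 0.9) = 0.1300/0.3000 = 0.4333

p = 0.4333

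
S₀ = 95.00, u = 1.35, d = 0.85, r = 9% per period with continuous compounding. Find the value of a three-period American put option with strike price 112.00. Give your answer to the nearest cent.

17.00

Risk-neutral probability p = (e^0.09 − 0.85)/(1.35 − 0.85) = 0.2442/0.5000 = 0.4883
Terminal stock prices: S_uuu = 233.7, S_uud = 147.2, S_udd = 92.66, S_ddd = 58.34
Terminal payoffs (K − S): max(-121.7, 0) = 0, max(-35.17, 0) = 0, max(19.34, 0) = 19.34, max(53.66, 0) = 53.66
Node uu (S = 173.1): continuation = e^(−0.09)·[0.4883·0.0000 + 0.5117·0.0000] = 0.0000; exercise value = 0.0000 ≤ continuation, so V_uu = 0.0000
Node ud (S = 109): continuation = e^(−0.09)·[0.4883·0.0000 + 0.5117·19.3394] = 9.0434; exercise value = 2.9875 ≤ continuation, so V_ud = 9.0434
Node dd (S = 68.64): continuation = e^(−0.09)·[0.4883·19.3394 + 0.5117·53.6581] = 33.7228; exercise value = 43.3625 > continuation, so V_dd = 43.3625 (exercise)
Node u (S = 128.2): continuation = e^(−0.09)·[0.4883·0.0000 + 0.5117·9.0434] = 4.2288; exercise value = 0.0000 ≤ continuation, so V_u = 4.2288
Node d (S = 80.75): continuation = e^(−0.09)·[0.4883·9.0434 + 0.5117·43.3625] = 24.3131; exercise value = 31.2500 > continuation, so V_d = 31.2500 (exercise)
Node 0 (S = 95): continuation = e^(−0.09)·[0.4883·4.2288 + 0.5117·31.2500] = 16.5003; exercise value = 17.0000 > continuation, so V_0 = 17.0000 (exercise)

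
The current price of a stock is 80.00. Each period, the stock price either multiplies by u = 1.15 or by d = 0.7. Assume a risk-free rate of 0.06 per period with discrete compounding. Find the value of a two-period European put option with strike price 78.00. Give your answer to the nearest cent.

5.25

Risk-neutral probability p = (1 + 0.06 − 0.7)/(1.15 − 0.7) = 0.3600/0.4500 = 0.8000
Terminal stock prices: S_uu = 105.8, S_ud = 64.4, S_dd = 39.2
Terminal payoffs (K − S): max(-27.8, 0) = 0, max(13.6, 0) = 13.6, max(38.8, 0) = 38.8
Node u (S = 92): V_u = 1/1.06·[0.8000·0.0000 + 0.2000·13.6000] = 2.5660
Node d (S = 56): V_d = 1/1.06·[0.8000·13.6000 + 0.2000·38.8000] = 17.5849
Node 0 (S = 80): V_0 = 1/1.06·[0.8000·2.5660 + 0.2000·17.5849] = 5.2545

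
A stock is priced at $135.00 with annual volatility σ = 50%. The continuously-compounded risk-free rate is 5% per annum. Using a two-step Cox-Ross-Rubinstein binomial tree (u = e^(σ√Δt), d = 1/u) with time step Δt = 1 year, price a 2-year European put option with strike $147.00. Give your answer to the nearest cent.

CRR parameters: u = e^(σ√Δt) = e^(0.5·√1) = 1.6487, d = 1/u = 0.6065
Per-period rate: rΔt = 0.05·1 = 0.05, so R = e^0.05 = 1.0513
Risk-neutral probability p = (e^0.05 − 0.6065)/(1.6487 − 0.6065) = 0.4447/1.0422 = 0.4267
Terminal stock prices: S_uu = 367, S_ud = 135, S_dd = 49.66
Terminal payoffs (K − S): max(-220, 0) = 0, max(12, 0) = 12, max(97.34, 0) = 97.34
Node u (S = 222.6): V_u = e^(−0.05)·[0.4267·0.0000 + 0.5733·12.0000] = 6.5437
Node d (S = 81.88): V_d = e^(−0.05)·[0.4267·12.0000 + 0.5733·97.3363] = 57.9491
Node 0 (S = 135): V_0 = e^(−0.05)·[0.4267·6.5437 + 0.5733·57.9491] = 34.2562

$34.26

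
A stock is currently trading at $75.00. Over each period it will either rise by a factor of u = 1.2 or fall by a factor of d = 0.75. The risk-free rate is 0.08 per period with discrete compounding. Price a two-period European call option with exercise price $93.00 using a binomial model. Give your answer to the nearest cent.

$6.92

Risk-neutral probability p = (1 + 0.08 − 0.75)/(1.2 − 0.75) = 0.3300/0.4500 = 0.7333
Terminal stock prices: S_uu = 108, S_ud = 67.5, S_dd = 42.19
Terminal payoffs (S − K): max(15, 0) = 15, max(-25.5, 0) = 0, max(-50.81, 0) = 0
Node u (S = 90): V_u = 1/1.08·[0.7333·15.0000 + 0.2667·0.0000] = 10.1852
Node d (S = 56.25): V_d = 1/1.08·[0.7333·0.0000 + 0.2667·0.0000] = 0.0000
Node 0 (S = 75): V_0 = 1/1.08·[0.7333·10.1852 + 0.2667·0.0000] = 6.9159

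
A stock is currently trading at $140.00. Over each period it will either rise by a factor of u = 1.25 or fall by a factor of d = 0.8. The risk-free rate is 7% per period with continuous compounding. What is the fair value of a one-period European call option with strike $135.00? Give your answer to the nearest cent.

Risk-neutral probability p = (e^0.07 − 0.8)/(1.25 − 0.8) = 0.2725/0.4500 = 0.6056
Terminal stock prices: S_u = 175, S_d = 112
Terminal payoffs (S − K): max(40, 0) = 40, max(-23, 0) = 0
Node 0 (S = 140): V_0 = e^(−0.07)·[0.6056·40.0000 + 0.3944·0.0000] = 22.5853

$22.59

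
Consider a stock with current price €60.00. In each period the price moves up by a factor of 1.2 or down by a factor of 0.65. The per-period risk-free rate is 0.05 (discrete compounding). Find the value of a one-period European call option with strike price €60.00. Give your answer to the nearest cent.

€8.31

Risk-neutral probability p = (1 + 0.05 − 0.65)/(1.2 − 0.65) = 0.4000/0.5500 = 0.7273
Terminal stock prices: S_u = 72, S_d = 39
Terminal payoffs (S − K): max(12, 0) = 12, max(-21, 0) = 0
Node 0 (S = 60): V_0 = 1/1.05·[0.7273·12.0000 + 0.2727·0.0000] = 8.3117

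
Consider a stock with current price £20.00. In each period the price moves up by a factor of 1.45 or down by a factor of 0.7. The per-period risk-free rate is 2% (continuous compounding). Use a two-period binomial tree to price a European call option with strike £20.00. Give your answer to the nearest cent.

£4.00

Risk-neutral probability p = (e^0.02 − 0.7)/(1.45 − 0.7) = 0.3202/0.7500 = 0.4269
Terminal stock prices: S_uu = 42.05, S_ud = 20.3, S_dd = 9.8
Terminal payoffs (S − K): max(22.05, 0) = 22.05, max(0.3, 0) = 0.3, max(-10.2, 0) = 0
Node u (S = 29): V_u = e^(−0.02)·[0.4269·22.0500 + 0.5731·0.3000] = 9.3960
Node d (S = 14): V_d = e^(−0.02)·[0.4269·0.3000 + 0.5731·0.0000] = 0.1255
Node 0 (S = 20): V_0 = e^(−0.02)·[0.4269·9.3960 + 0.5731·0.1255] = 4.0026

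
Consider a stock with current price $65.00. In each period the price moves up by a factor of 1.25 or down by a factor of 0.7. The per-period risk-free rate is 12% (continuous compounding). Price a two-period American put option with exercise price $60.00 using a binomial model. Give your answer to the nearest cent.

$3.29

Risk-neutral probability p = (e^0.12 − 0.7)/(1.25 − 0.7) = 0.4275/0.5500 = 0.7773
Terminal stock prices: S_uu = 101.6, S_ud = 56.87, S_dd = 31.85
Terminal payoffs (K − S): max(-41.56, 0) = 0, max(3.125, 0) = 3.125, max(28.15, 0) = 28.15
Node u (S = 81.25): continuation = e^(−0.12)·[0.7773·0.0000 + 0.2227·3.1250] = 0.6173; exercise value = 0.0000 ≤ continuation, so V_u = 0.6173
Node d (S = 45.5): continuation = e^(−0.12)·[0.7773·3.1250 + 0.2227·28.1500] = 7.7152; exercise value = 14.5000 > continuation, so V_d = 14.5000 (exercise)
Node 0 (S = 65): continuation = e^(−0.12)·[0.7773·0.6173 + 0.2227·14.5000] = 3.2900; exercise value = 0.0000 ≤ continuation, so V_0 = 3.2900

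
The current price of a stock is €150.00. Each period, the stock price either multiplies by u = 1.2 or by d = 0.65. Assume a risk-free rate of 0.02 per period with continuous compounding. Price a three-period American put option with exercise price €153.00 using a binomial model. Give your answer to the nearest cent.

Risk-neutral probability p = (e^0.02 − 0.65)/(1.2 − 0.65) = 0.3702/0.5500 = 0.6731
Terminal stock prices: S_uuu = 259.2, S_uud = 140.4, S_udd = 76.05, S_ddd = 41.19
Terminal payoffs (K − S): max(-106.2, 0) = 0, max(12.6, 0) = 12.6, max(76.95, 0) = 76.95, max(111.8, 0) = 111.8
Node uu (S = 216): continuation = e^(−0.02)·[0.6731·0.0000 + 0.3269·12.6000] = 4.0375; exercise value = 0.0000 ≤ continuation, so V_uu = 4.0375
Node ud (S = 117): continuation = e^(−0.02)·[0.6731·12.6000 + 0.3269·76.9500] = 32.9704; exercise value = 36.0000 > continuation, so V_ud = 36.0000 (exercise)
Node dd (S = 63.38): continuation = e^(−0.02)·[0.6731·76.9500 + 0.3269·111.8063] = 86.5954; exercise value = 89.6250 > continuation, so V_dd = 89.6250 (exercise)
Node u (S = 180): continuation = e^(−0.02)·[0.6731·4.0375 + 0.3269·36.0000] = 14.1994; exercise value = 0.0000 ≤ continuation, so V_u = 14.1994
Node d (S = 97.5): continuation = e^(−0.02)·[0.6731·36.0000 + 0.3269·89.6250] = 52.4704; exercise value = 55.5000 > continuation, so V_d = 55.5000 (exercise)
Node 0 (S = 150): continuation = e^(−0.02)·[0.6731·14.1994 + 0.3269·55.5000] = 27.1523; exercise value = 3.0000 ≤ continuation, so V_0 = 27.1523

€27.15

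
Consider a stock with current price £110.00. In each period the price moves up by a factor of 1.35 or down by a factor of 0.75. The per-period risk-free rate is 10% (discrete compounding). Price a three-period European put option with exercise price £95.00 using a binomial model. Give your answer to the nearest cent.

£5.26

Risk-neutral probability p = (1 + 0.1 − 0.75)/(1.35 − 0.75) = 0.3500/0.6000 = 0.5833
Terminal stock prices: S_uuu = 270.6, S_uud = 150.4, S_udd = 83.53, S_ddd = 46.41
Terminal payoffs (K − S): max(-175.6, 0) = 0, max(-55.36, 0) = 0, max(11.47, 0) = 11.47, max(48.59, 0) = 48.59
Node uu (S = 200.5): V_uu = 1/1.1·[0.5833·0.0000 + 0.4167·0.0000] = 0.0000
Node ud (S = 111.4): V_ud = 1/1.1·[0.5833·0.0000 + 0.4167·11.4688] = 4.3442
Node dd (S = 61.88): V_dd = 1/1.1·[0.5833·11.4688 + 0.4167·48.5938] = 24.4886
Node u (S = 148.5): V_u = 1/1.1·[0.5833·0.0000 + 0.4167·4.3442] = 1.6455
Node d (S = 82.5): V_d = 1/1.1·[0.5833·4.3442 + 0.4167·24.4886] = 11.5798
Node 0 (S = 110): V_0 = 1/1.1·[0.5833·1.6455 + 0.4167·11.5798] = 5.2589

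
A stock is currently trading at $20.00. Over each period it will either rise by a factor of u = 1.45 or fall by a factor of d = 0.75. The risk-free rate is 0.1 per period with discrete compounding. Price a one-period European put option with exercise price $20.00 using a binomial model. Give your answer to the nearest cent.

Risk-neutral probability p = (1 + 0.1 − 0.75)/(1.45 − 0.75) = 0.3500/0.7000 = 0.5000
Terminal stock prices: S_u = 29, S_d = 15
Terminal payoffs (K − S): max(-9, 0) = 0, max(5, 0) = 5
Node 0 (S = 20): V_0 = 1/1.1·[0.5000·0.0000 + 0.5000·5.0000] = 2.2727

$2.27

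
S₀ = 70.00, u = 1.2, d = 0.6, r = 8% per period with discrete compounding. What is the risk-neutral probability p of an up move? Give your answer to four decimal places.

Risk-neutral probability p = (1 + 0.08 − 0.6)/(1.2 − 0.6) = 0.4800/0.6000 = 0.8000

p = 0.8000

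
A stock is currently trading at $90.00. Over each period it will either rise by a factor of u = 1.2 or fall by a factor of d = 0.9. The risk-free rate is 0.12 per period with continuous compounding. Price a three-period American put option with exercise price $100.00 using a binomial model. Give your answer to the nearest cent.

Risk-neutral probability p = (e^0.12 − 0.9)/(1.2 − 0.9) = 0.2275/0.3000 = 0.7583
Terminal stock prices: S_uuu = 155.5, S_uud = 116.6, S_udd = 87.48, S_ddd = 65.61
Terminal payoffs (K − S): max(-55.52, 0) = 0, max(-16.64, 0) = 0, max(12.52, 0) = 12.52, max(34.39, 0) = 34.39
Node uu (S = 129.6): continuation = e^(−0.12)·[0.7583·0.0000 + 0.2417·0.0000] = 0.0000; exercise value = 0.0000 ≤ continuation, so V_uu = 0.0000
Node ud (S = 97.2): continuation = e^(−0.12)·[0.7583·0.0000 + 0.2417·12.5200] = 2.6836; exercise value = 2.8000 > continuation, so V_ud = 2.8000 (exercise)
Node dd (S = 72.9): continuation = e^(−0.12)·[0.7583·12.5200 + 0.2417·34.3900] = 15.7920; exercise value = 27.1000 > continuation, so V_dd = 27.1000 (exercise)
Node u (S = 108): continuation = e^(−0.12)·[0.7583·0.0000 + 0.2417·2.8000] = 0.6002; exercise value = 0.0000 ≤ continuation, so V_u = 0.6002
Node d (S = 81): continuation = e^(−0.12)·[0.7583·2.8000 + 0.2417·27.1000] = 7.6920; exercise value = 19.0000 > continuation, so V_d = 19.0000 (exercise)
Node 0 (S = 90): continuation = e^(−0.12)·[0.7583·0.6002 + 0.2417·19.0000] = 4.4763; exercise value = 10.0000 > continuation, so V_0 = 10.0000 (exercise)

$10.00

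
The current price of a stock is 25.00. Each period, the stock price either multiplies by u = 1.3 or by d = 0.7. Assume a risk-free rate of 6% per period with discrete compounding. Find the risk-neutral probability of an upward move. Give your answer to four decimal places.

Risk-neutral probability p = (1 + 0.06 − 0.7)/(1.3 − 0.7) = 0.3600/0.6000 = 0.6000

p = 0.6000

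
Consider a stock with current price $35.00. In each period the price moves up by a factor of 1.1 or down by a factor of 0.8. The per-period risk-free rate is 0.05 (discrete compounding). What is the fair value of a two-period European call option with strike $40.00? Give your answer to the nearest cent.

Risk-neutral probability p = (1 + 0.05 − 0.8)/(1.1 − 0.8) = 0.2500/0.3000 = 0.8333
Terminal stock prices: S_uu = 42.35, S_ud = 30.8, S_dd = 22.4
Terminal payoffs (S − K): max(2.35, 0) = 2.35, max(-9.2, 0) = 0, max(-17.6, 0) = 0
Node u (S = 38.5): V_u = 1/1.05·[0.8333·2.3500 + 0.1667·0.0000] = 1.8651
Node d (S = 28): V_d = 1/1.05·[0.8333·0.0000 + 0.1667·0.0000] = 0.0000
Node 0 (S = 35): V_0 = 1/1.05·[0.8333·1.8651 + 0.1667·0.0000] = 1.4802

$1.48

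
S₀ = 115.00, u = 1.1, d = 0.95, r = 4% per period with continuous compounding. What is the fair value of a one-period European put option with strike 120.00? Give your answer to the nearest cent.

Risk-neutral probability p = (e^0.04 − 0.95)/(1.1 − 0.95) = 0.0908/0.1500 = 0.6054
Terminal stock prices: S_u = 126.5, S_d = 109.2
Terminal payoffs (K − S): max(-6.5, 0) = 0, max(10.75, 0) = 10.75
Node 0 (S = 115): V_0 = e^(−0.04)·[0.6054·0.0000 + 0.3946·10.7500] = 4.0756

4.08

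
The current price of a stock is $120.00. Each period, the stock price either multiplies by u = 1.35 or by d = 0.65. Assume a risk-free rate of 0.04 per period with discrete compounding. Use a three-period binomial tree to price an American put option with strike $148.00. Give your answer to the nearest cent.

$40.26

Risk-neutral probability p = (1 + 0.04 − 0.65)/(1.35 − 0.65) = 0.3900/0.7000 = 0.5571
Terminal stock prices: S_uuu = 295.2, S_uud = 142.2, S_udd = 68.45, S_ddd = 32.95
Terminal payoffs (K − S): max(-147.2, 0) = 0, max(5.845, 0) = 5.845, max(79.55, 0) = 79.55, max(115, 0) = 115
Node uu (S = 218.7): continuation = 1/1.04·[0.5571·0.0000 + 0.4429·5.8450] = 2.4889; exercise value = 0.0000 ≤ continuation, so V_uu = 2.4889
Node ud (S = 105.3): continuation = 1/1.04·[0.5571·5.8450 + 0.4429·79.5550] = 37.0077; exercise value = 42.7000 > continuation, so V_ud = 42.7000 (exercise)
Node dd (S = 50.7): continuation = 1/1.04·[0.5571·79.5550 + 0.4429·115.0450] = 91.6077; exercise value = 97.3000 > continuation, so V_dd = 97.3000 (exercise)
Node u (S = 162): continuation = 1/1.04·[0.5571·2.4889 + 0.4429·42.7000] = 19.5161; exercise value = 0.0000 ≤ continuation, so V_u = 19.5161
Node d (S = 78): continuation = 1/1.04·[0.5571·42.7000 + 0.4429·97.3000] = 64.3077; exercise value = 70.0000 > continuation, so V_d = 70.0000 (exercise)
Node 0 (S = 120): continuation = 1/1.04·[0.5571·19.5161 + 0.4429·70.0000] = 40.2627; exercise value = 28.0000 ≤ continuation, so V_0 = 40.2627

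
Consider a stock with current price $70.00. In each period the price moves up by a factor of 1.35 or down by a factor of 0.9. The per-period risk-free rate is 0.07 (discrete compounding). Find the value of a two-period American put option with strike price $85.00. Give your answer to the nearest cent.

Risk-neutral probability p = (1 + 0.07 − 0.9)/(1.35 − 0.9) = 0.1700/0.4500 = 0.3778
Terminal stock prices: S_uu = 127.6, S_ud = 85.05, S_dd = 56.7
Terminal payoffs (K − S): max(-42.58, 0) = 0, max(-0.05, 0) = 0, max(28.3, 0) = 28.3
Node u (S = 94.5): continuation = 1/1.07·[0.3778·0.0000 + 0.6222·0.0000] = 0.0000; exercise value = 0.0000 ≤ continuation, so V_u = 0.0000
Node d (S = 63): continuation = 1/1.07·[0.3778·0.0000 + 0.6222·28.3000] = 16.4569; exercise value = 22.0000 > continuation, so V_d = 22.0000 (exercise)
Node 0 (S = 70): continuation = 1/1.07·[0.3778·0.0000 + 0.6222·22.0000] = 12.7934; exercise value = 15.0000 > continuation, so V_0 = 15.0000 (exercise)

$15.00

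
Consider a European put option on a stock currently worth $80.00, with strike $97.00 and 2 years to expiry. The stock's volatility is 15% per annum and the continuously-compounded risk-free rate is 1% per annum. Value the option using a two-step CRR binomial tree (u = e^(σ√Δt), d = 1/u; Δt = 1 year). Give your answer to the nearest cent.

$17.73

CRR parameters: u = e^(σ√Δt) = e^(0.15·√1) = 1.1618, d = 1/u = 0.8607
Per-period rate: rΔt = 0.01·1 = 0.01, so R = e^0.01 = 1.0101
Risk-neutral probability p = (e^0.01 − 0.8607)/(1.1618 − 0.8607) = 0.1493/0.3011 = 0.4959
Terminal stock prices: S_uu = 108, S_ud = 80, S_dd = 59.27
Terminal payoffs (K − S): max(-10.99, 0) = 0, max(17, 0) = 17, max(37.73, 0) = 37.73
Node u (S = 92.95): V_u = e^(−0.01)·[0.4959·0.0000 + 0.5041·17.0000] = 8.4837
Node d (S = 68.86): V_d = e^(−0.01)·[0.4959·17.0000 + 0.5041·37.7345] = 27.1782
Node 0 (S = 80): V_0 = e^(−0.01)·[0.4959·8.4837 + 0.5041·27.1782] = 17.7286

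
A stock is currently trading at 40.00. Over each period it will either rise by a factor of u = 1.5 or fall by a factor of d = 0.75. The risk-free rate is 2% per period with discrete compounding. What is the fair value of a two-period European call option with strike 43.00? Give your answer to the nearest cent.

6.74

Risk-neutral probability p = (1 + 0.02 − 0.75)/(1.5 − 0.75) = 0.2700/0.7500 = 0.3600
Terminal stock prices: S_uu = 90, S_ud = 45, S_dd = 22.5
Terminal payoffs (S − K): max(47, 0) = 47, max(2, 0) = 2, max(-20.5, 0) = 0
Node u (S = 60): V_u = 1/1.02·[0.3600·47.0000 + 0.6400·2.0000] = 17.8431
Node d (S = 30): V_d = 1/1.02·[0.3600·2.0000 + 0.6400·0.0000] = 0.7059
Node 0 (S = 40): V_0 = 1/1.02·[0.3600·17.8431 + 0.6400·0.7059] = 6.7405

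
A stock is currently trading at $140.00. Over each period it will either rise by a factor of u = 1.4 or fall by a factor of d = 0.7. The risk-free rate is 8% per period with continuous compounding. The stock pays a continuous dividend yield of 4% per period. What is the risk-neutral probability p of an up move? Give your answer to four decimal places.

Per-period risk-free factor R = e^0.08 = 1.0833; dividend-adjusted growth = e^(0.08−0.04) = 1.0408.
Risk-neutral probability p = (1.0408 − 0.7)/(1.4 − 0.7) = 0.3408/0.7000 = 0.4869

p = 0.4869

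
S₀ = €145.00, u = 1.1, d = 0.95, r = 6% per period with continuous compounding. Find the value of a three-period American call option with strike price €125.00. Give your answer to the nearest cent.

€40.60

Risk-neutral probability p = (e^0.06 − 0.95)/(1.1 − 0.95) = 0.1118/0.1500 = 0.7456
Terminal stock prices: S_uuu = 193, S_uud = 166.7, S_udd = 143.9, S_ddd = 124.3
Terminal payoffs (S − K): max(68, 0) = 68, max(41.68, 0) = 41.68, max(18.95, 0) = 18.95, max(-0.6806, 0) = 0
Node uu (S = 175.5): continuation = e^(−0.06)·[0.7456·67.9950 + 0.2544·41.6775] = 57.7294; exercise value = 50.4500 ≤ continuation, so V_uu = 57.7294
Node ud (S = 151.5): continuation = e^(−0.06)·[0.7456·41.6775 + 0.2544·18.9487] = 33.8044; exercise value = 26.5250 ≤ continuation, so V_ud = 33.8044
Node dd (S = 130.9): continuation = e^(−0.06)·[0.7456·18.9487 + 0.2544·0.0000] = 13.3050; exercise value = 5.8625 ≤ continuation, so V_dd = 13.3050
Node u (S = 159.5): continuation = e^(−0.06)·[0.7456·57.7294 + 0.2544·33.8044] = 48.6349; exercise value = 34.5000 ≤ continuation, so V_u = 48.6349
Node d (S = 137.8): continuation = e^(−0.06)·[0.7456·33.8044 + 0.2544·13.3050] = 26.9240; exercise value = 12.7500 ≤ continuation, so V_d = 26.9240
Node 0 (S = 145): continuation = e^(−0.06)·[0.7456·48.6349 + 0.2544·26.9240] = 40.6006; exercise value = 20.0000 ≤ continuation, so V_0 = 40.6006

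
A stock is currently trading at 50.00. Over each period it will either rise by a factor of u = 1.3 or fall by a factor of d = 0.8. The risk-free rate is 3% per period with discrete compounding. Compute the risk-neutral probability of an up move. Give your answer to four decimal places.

p = 0.4600

Risk-neutral probability p = (1 + 0.03 − 0.8)/(1.3 − 0.8) = 0.2300/0.5000 = 0.4600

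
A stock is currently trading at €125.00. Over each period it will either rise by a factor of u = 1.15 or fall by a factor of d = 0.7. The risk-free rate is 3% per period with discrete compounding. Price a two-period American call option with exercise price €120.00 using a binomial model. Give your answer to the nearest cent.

€22.97

Risk-neutral probability p = (1 + 0.03 − 0.7)/(1.15 − 0.7) = 0.3300/0.4500 = 0.7333
Terminal stock prices: S_uu = 165.3, S_ud = 100.6, S_dd = 61.25
Terminal payoffs (S − K): max(45.31, 0) = 45.31, max(-19.38, 0) = 0, max(-58.75, 0) = 0
Node u (S = 143.8): continuation = 1/1.03·[0.7333·45.3125 + 0.2667·0.0000] = 32.2613; exercise value = 23.7500 ≤ continuation, so V_u = 32.2613
Node d (S = 87.5): continuation = 1/1.03·[0.7333·0.0000 + 0.2667·0.0000] = 0.0000; exercise value = 0.0000 ≤ continuation, so V_d = 0.0000
Node 0 (S = 125): continuation = 1/1.03·[0.7333·32.2613 + 0.2667·0.0000] = 22.9692; exercise value = 5.0000 ≤ continuation, so V_0 = 22.9692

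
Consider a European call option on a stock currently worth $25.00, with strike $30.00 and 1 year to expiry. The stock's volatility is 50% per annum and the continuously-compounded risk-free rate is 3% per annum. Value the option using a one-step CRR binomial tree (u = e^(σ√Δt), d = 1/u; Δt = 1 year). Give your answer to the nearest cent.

CRR parameters: u = e^(σ√Δt) = e^(0.5·√1) = 1.6487, d = 1/u = 0.6065
Per-period rate: rΔt = 0.03·1 = 0.03, so R = e^0.03 = 1.0305
Risk-neutral probability p = (e^0.03 − 0.6065)/(1.6487 − 0.6065) = 0.4239/1.0422 = 0.4068
Terminal stock prices: S_u = 41.22, S_d = 15.16
Terminal payoffs (S − K): max(11.22, 0) = 11.22, max(-14.84, 0) = 0
Node 0 (S = 25): V_0 = e^(−0.03)·[0.4068·11.2180 + 0.5932·0.0000] = 4.4282

$4.43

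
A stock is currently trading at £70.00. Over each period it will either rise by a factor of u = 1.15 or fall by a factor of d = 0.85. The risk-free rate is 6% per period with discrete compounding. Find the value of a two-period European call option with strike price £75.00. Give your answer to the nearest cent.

Risk-neutral probability p = (1 + 0.06 − 0.85)/(1.15 − 0.85) = 0.2100/0.3000 = 0.7000
Terminal stock prices: S_uu = 92.57, S_ud = 68.42, S_dd = 50.57
Terminal payoffs (S − K): max(17.57, 0) = 17.57, max(-6.575, 0) = 0, max(-24.43, 0) = 0
Node u (S = 80.5): V_u = 1/1.06·[0.7000·17.5750 + 0.3000·0.0000] = 11.6061
Node d (S = 59.5): V_d = 1/1.06·[0.7000·0.0000 + 0.3000·0.0000] = 0.0000
Node 0 (S = 70): V_0 = 1/1.06·[0.7000·11.6061 + 0.3000·0.0000] = 7.6644

£7.66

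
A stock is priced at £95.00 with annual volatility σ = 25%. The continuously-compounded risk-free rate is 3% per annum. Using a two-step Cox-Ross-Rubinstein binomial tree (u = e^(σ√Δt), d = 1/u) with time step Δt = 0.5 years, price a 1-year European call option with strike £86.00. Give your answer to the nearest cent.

£16.25

CRR parameters: u = e^(σ√Δt) = e^(0.25·√0.5) = 1.1934, d = 1/u = 0.8380
Per-period rate: rΔt = 0.03·0.5 = 0.015, so R = e^0.015 = 1.0151
Risk-neutral probability p = (e^0.015 − 0.8380)/(1.1934 − 0.8380) = 0.1771/0.3554 = 0.4984
Terminal stock prices: S_uu = 135.3, S_ud = 95, S_dd = 66.71
Terminal payoffs (S − K): max(49.29, 0) = 49.29, max(9, 0) = 9, max(-19.29, 0) = 0
Node u (S = 113.4): V_u = e^(−0.015)·[0.4984·49.2913 + 0.5016·9.0000] = 28.6500
Node d (S = 79.61): V_d = e^(−0.015)·[0.4984·9.0000 + 0.5016·0.0000] = 4.4192
Node 0 (S = 95): V_0 = e^(−0.015)·[0.4984·28.6500 + 0.5016·4.4192] = 16.2513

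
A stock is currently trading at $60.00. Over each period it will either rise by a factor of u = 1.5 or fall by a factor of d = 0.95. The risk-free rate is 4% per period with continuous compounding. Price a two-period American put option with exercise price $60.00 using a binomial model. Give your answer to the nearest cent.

$3.76

Risk-neutral probability p = (e^0.04 − 0.95)/(1.5 − 0.95) = 0.0908/0.5500 = 0.1651
Terminal stock prices: S_uu = 135, S_ud = 85.5, S_dd = 54.15
Terminal payoffs (K − S): max(-75, 0) = 0, max(-25.5, 0) = 0, max(5.85, 0) = 5.85
Node u (S = 90): continuation = e^(−0.04)·[0.1651·0.0000 + 0.8349·0.0000] = 0.0000; exercise value = 0.0000 ≤ continuation, so V_u = 0.0000
Node d (S = 57): continuation = e^(−0.04)·[0.1651·0.0000 + 0.8349·5.8500] = 4.6926; exercise value = 3.0000 ≤ continuation, so V_d = 4.6926
Node 0 (S = 60): continuation = e^(−0.04)·[0.1651·0.0000 + 0.8349·4.6926] = 3.7642; exercise value = 0.0000 ≤ continuation, so V_0 = 3.7642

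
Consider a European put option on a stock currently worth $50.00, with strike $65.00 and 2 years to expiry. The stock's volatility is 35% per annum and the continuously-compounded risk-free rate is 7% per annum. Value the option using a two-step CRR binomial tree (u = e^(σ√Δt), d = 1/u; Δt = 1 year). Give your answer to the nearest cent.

CRR parameters: u = e^(σ√Δt) = e^(0.35·√1) = 1.4191, d = 1/u = 0.7047
Per-period rate: rΔt = 0.07·1 = 0.07, so R = e^0.07 = 1.0725
Risk-neutral probability p = (e^0.07 − 0.7047)/(1.4191 − 0.7047) = 0.3678/0.7144 = 0.5149
Terminal stock prices: S_uu = 100.7, S_ud = 50, S_dd = 24.83
Terminal payoffs (K − S): max(-35.69, 0) = 0, max(15, 0) = 15, max(40.17, 0) = 40.17
Node u (S = 70.95): V_u = e^(−0.07)·[0.5149·0.0000 + 0.4851·15.0000] = 6.7848
Node d (S = 35.23): V_d = e^(−0.07)·[0.5149·15.0000 + 0.4851·40.1707] = 25.3712
Node 0 (S = 50): V_0 = e^(−0.07)·[0.5149·6.7848 + 0.4851·25.3712] = 14.7332

$14.73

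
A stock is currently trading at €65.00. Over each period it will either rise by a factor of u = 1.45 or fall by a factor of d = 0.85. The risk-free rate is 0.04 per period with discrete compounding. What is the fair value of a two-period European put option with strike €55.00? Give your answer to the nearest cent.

€3.47

Risk-neutral probability p = (1 + 0.04 − 0.85)/(1.45 − 0.85) = 0.1900/0.6000 = 0.3167
Terminal stock prices: S_uu = 136.7, S_ud = 80.11, S_dd = 46.96
Terminal payoffs (K − S): max(-81.66, 0) = 0, max(-25.11, 0) = 0, max(8.038, 0) = 8.038
Node u (S = 94.25): V_u = 1/1.04·[0.3167·0.0000 + 0.6833·0.0000] = 0.0000
Node d (S = 55.25): V_d = 1/1.04·[0.3167·0.0000 + 0.6833·8.0375] = 5.2810
Node 0 (S = 65): V_0 = 1/1.04·[0.3167·0.0000 + 0.6833·5.2810] = 3.4699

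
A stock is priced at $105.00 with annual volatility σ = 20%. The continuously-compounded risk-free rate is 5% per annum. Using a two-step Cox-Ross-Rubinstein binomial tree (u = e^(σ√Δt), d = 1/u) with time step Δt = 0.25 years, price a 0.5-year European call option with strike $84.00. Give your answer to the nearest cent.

CRR parameters: u = e^(σ√Δt) = e^(0.2·√0.25) = 1.1052, d = 1/u = 0.9048
Per-period rate: rΔt = 0.05·0.25 = 0.0125, so R = e^0.0125 = 1.0126
Risk-neutral probability p = (e^0.0125 − 0.9048)/(1.1052 − 0.9048) = 0.1077/0.2003 = 0.5378
Terminal stock prices: S_uu = 128.2, S_ud = 105, S_dd = 85.97
Terminal payoffs (S − K): max(44.25, 0) = 44.25, max(21, 0) = 21, max(1.967, 0) = 1.967
Node u (S = 116): V_u = e^(−0.0125)·[0.5378·44.2473 + 0.4622·21.0000] = 33.0864
Node d (S = 95.01): V_d = e^(−0.0125)·[0.5378·21.0000 + 0.4622·1.9667] = 12.0514
Node 0 (S = 105): V_0 = e^(−0.0125)·[0.5378·33.0864 + 0.4622·12.0514] = 23.0740

$23.07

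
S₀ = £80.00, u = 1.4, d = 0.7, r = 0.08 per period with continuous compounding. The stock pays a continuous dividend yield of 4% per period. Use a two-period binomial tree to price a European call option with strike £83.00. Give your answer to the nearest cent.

£14.91

Per-period risk-free factor R = e^0.08 = 1.0833; dividend-adjusted growth = e^(0.08−0.04) = 1.0408.
Risk-neutral probability p = (1.0408 − 0.7)/(1.4 − 0.7) = 0.3408/0.7000 = 0.4869
Terminal stock prices: S_uu = 156.8, S_ud = 78.4, S_dd = 39.2
Terminal payoffs (S − K): max(73.8, 0) = 73.8, max(-4.6, 0) = 0, max(-43.8, 0) = 0
Node u (S = 112): V_u = e^(−0.08)·[0.4869·73.8000 + 0.5131·0.0000] = 33.1687
Node d (S = 56): V_d = e^(−0.08)·[0.4869·0.0000 + 0.5131·0.0000] = 0.0000
Node 0 (S = 80): V_0 = e^(−0.08)·[0.4869·33.1687 + 0.5131·0.0000] = 14.9073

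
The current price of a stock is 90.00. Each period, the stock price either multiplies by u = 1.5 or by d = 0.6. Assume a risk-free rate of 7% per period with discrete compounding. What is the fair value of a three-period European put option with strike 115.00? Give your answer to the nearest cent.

27.89

Risk-neutral probability p = (1 + 0.07 − 0.6)/(1.5 − 0.6) = 0.4700/0.9000 = 0.5222
Terminal stock prices: S_uuu = 303.8, S_uud = 121.5, S_udd = 48.6, S_ddd = 19.44
Terminal payoffs (K − S): max(-188.8, 0) = 0, max(-6.5, 0) = 0, max(66.4, 0) = 66.4, max(95.56, 0) = 95.56
Node uu (S = 202.5): V_uu = 1/1.07·[0.5222·0.0000 + 0.4778·0.0000] = 0.0000
Node ud (S = 81): V_ud = 1/1.07·[0.5222·0.0000 + 0.4778·66.4000] = 29.6490
Node dd (S = 32.4): V_dd = 1/1.07·[0.5222·66.4000 + 0.4778·95.5600] = 75.0766
Node u (S = 135): V_u = 1/1.07·[0.5222·0.0000 + 0.4778·29.6490] = 13.2389
Node d (S = 54): V_d = 1/1.07·[0.5222·29.6490 + 0.4778·75.0766] = 47.9938
Node 0 (S = 90): V_0 = 1/1.07·[0.5222·13.2389 + 0.4778·47.9938] = 27.8916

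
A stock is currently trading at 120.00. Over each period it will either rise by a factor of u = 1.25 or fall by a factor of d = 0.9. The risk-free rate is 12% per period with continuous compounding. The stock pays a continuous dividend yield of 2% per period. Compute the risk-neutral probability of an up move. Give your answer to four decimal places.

p = 0.5862

Per-period risk-free factor R = e^0.12 = 1.1275; dividend-adjusted growth = e^(0.12−0.02) = 1.1052.
Risk-neutral probability p = (1.1052 − 0.9)/(1.25 − 0.9) = 0.2052/0.3500 = 0.5862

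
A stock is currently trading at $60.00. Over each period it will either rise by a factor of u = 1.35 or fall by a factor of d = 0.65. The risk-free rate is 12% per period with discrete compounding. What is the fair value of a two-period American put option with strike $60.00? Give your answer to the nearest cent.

Risk-neutral probability p = (1 + 0.12 − 0.65)/(1.35 − 0.65) = 0.4700/0.7000 = 0.6714
Terminal stock prices: S_uu = 109.4, S_ud = 52.65, S_dd = 25.35
Terminal payoffs (K − S): max(-49.35, 0) = 0, max(7.35, 0) = 7.35, max(34.65, 0) = 34.65
Node u (S = 81): continuation = 1/1.12·[0.6714·0.0000 + 0.3286·7.3500] = 2.1562; exercise value = 0.0000 ≤ continuation, so V_u = 2.1562
Node d (S = 39): continuation = 1/1.12·[0.6714·7.3500 + 0.3286·34.6500] = 14.5714; exercise value = 21.0000 > continuation, so V_d = 21.0000 (exercise)
Node 0 (S = 60): continuation = 1/1.12·[0.6714·2.1562 + 0.3286·21.0000] = 7.4534; exercise value = 0.0000 ≤ continuation, so V_0 = 7.4534

$7.45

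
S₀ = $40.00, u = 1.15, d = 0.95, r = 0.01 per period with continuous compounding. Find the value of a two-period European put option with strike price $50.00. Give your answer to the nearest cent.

Risk-neutral probability p = (e^0.01 − 0.95)/(1.15 − 0.95) = 0.0601/0.2000 = 0.3003
Terminal stock prices: S_uu = 52.9, S_ud = 43.7, S_dd = 36.1
Terminal payoffs (K − S): max(-2.9, 0) = 0, max(6.3, 0) = 6.3, max(13.9, 0) = 13.9
Node u (S = 46): V_u = e^(−0.01)·[0.3003·0.0000 + 0.6997·6.3000] = 4.3646
Node d (S = 38): V_d = e^(−0.01)·[0.3003·6.3000 + 0.6997·13.9000] = 11.5025
Node 0 (S = 40): V_0 = e^(−0.01)·[0.3003·4.3646 + 0.6997·11.5025] = 9.2662

$9.27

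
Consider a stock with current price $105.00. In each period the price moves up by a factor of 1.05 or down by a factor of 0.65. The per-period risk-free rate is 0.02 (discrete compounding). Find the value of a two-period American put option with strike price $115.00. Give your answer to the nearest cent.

$10.00

Risk-neutral probability p = (1 + 0.02 − 0.65)/(1.05 − 0.65) = 0.3700/0.4000 = 0.9250
Terminal stock prices: S_uu = 115.8, S_ud = 71.66, S_dd = 44.36
Terminal payoffs (K − S): max(-0.7625, 0) = 0, max(43.34, 0) = 43.34, max(70.64, 0) = 70.64
Node u (S = 110.2): continuation = 1/1.02·[0.9250·0.0000 + 0.0750·43.3375] = 3.1866; exercise value = 4.7500 > continuation, so V_u = 4.7500 (exercise)
Node d (S = 68.25): continuation = 1/1.02·[0.9250·43.3375 + 0.0750·70.6375] = 44.4951; exercise value = 46.7500 > continuation, so V_d = 46.7500 (exercise)
Node 0 (S = 105): continuation = 1/1.02·[0.9250·4.7500 + 0.0750·46.7500] = 7.7451; exercise value = 10.0000 > continuation, so V_0 = 10.0000 (exercise)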